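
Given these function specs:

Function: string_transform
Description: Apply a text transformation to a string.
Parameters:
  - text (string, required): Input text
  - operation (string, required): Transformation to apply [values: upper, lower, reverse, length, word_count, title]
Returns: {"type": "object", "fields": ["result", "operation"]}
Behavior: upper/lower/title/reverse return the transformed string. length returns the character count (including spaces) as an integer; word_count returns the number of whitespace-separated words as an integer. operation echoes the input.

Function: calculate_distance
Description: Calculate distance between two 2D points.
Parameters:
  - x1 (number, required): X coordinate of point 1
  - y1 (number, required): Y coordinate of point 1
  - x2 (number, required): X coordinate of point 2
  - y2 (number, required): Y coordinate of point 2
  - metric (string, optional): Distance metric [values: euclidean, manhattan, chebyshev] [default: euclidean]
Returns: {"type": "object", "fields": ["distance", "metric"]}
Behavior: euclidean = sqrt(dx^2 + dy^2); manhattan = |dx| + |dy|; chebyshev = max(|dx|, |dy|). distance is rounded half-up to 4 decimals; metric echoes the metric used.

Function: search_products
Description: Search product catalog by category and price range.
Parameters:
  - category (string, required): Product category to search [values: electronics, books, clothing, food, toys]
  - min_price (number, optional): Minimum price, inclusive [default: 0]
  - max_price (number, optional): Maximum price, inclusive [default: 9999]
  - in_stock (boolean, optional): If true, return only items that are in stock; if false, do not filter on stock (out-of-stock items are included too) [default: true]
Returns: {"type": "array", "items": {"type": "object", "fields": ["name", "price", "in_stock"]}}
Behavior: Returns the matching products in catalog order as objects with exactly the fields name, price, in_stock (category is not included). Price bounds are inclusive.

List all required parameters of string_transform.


Parameters of string_transform and their required/optional flag:
  text: required
  operation: required
operation, text


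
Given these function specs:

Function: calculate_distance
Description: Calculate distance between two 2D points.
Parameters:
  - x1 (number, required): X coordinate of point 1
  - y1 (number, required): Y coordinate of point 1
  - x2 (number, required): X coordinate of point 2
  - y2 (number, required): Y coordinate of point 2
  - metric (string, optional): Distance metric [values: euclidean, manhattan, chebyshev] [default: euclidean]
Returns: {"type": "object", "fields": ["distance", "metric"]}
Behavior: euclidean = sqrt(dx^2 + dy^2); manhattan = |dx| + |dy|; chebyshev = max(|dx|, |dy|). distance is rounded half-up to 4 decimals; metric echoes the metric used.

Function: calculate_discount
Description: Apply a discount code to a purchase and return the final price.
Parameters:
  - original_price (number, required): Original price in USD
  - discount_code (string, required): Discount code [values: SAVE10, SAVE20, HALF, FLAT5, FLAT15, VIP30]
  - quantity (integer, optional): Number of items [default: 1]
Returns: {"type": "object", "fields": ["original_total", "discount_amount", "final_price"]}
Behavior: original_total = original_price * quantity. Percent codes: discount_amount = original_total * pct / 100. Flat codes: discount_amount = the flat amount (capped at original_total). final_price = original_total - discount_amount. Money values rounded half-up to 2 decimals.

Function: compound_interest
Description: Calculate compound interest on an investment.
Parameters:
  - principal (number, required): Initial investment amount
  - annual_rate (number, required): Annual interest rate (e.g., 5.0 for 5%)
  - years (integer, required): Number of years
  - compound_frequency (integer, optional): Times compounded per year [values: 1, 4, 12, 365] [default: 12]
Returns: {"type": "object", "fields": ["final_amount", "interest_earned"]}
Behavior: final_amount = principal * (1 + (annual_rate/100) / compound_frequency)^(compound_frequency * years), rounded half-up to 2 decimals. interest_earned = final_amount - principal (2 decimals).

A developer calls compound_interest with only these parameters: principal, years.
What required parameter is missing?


Required parameters: principal, annual_rate, years
Provided: principal, years
Missing: annual_rate
annual_rate


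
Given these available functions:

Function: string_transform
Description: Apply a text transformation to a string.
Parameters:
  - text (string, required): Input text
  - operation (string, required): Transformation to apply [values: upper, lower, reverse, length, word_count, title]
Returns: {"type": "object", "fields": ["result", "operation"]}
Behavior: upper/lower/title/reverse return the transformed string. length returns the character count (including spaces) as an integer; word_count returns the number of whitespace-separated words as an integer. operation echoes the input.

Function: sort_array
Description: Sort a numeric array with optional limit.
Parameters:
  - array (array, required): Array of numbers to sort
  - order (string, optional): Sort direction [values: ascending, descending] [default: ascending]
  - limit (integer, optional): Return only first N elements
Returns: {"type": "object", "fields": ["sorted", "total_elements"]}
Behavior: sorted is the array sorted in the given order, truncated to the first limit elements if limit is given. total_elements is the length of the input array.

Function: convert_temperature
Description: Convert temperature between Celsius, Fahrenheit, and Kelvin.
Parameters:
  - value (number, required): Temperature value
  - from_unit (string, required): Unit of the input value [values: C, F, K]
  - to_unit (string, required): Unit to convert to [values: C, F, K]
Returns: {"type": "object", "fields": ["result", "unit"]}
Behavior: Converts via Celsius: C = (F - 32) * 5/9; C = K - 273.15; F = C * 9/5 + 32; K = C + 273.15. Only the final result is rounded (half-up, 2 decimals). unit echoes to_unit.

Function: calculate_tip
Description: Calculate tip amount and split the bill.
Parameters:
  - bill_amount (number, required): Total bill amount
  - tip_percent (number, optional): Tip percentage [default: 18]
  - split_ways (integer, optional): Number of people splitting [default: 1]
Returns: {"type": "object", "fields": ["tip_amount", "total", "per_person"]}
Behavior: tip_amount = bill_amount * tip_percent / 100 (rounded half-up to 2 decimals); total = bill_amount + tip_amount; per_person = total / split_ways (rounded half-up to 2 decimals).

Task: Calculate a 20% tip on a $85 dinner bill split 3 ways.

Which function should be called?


The task needs a function whose description is: Calculate tip amount and split the bill.
calculate_tip


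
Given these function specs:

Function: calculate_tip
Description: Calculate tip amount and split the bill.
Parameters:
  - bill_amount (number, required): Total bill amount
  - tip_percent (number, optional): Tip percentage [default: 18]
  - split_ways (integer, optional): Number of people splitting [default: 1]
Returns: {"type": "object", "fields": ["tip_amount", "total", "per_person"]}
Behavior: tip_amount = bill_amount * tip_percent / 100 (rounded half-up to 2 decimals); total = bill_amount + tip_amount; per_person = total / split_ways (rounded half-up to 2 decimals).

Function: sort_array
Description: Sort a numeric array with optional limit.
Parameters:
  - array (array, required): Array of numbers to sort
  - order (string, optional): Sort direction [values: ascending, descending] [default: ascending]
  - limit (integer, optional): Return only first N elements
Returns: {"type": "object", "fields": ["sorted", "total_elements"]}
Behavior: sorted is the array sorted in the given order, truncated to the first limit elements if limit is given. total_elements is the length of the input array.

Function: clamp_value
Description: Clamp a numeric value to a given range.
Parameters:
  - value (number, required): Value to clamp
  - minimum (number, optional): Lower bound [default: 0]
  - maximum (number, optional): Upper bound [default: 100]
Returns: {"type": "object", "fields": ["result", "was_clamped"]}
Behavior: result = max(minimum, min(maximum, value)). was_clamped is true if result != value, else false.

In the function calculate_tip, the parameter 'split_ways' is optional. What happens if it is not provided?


The calculate_tip spec declares:
  - split_ways (integer, optional): Number of people splitting [default: 1]
It defaults to 1


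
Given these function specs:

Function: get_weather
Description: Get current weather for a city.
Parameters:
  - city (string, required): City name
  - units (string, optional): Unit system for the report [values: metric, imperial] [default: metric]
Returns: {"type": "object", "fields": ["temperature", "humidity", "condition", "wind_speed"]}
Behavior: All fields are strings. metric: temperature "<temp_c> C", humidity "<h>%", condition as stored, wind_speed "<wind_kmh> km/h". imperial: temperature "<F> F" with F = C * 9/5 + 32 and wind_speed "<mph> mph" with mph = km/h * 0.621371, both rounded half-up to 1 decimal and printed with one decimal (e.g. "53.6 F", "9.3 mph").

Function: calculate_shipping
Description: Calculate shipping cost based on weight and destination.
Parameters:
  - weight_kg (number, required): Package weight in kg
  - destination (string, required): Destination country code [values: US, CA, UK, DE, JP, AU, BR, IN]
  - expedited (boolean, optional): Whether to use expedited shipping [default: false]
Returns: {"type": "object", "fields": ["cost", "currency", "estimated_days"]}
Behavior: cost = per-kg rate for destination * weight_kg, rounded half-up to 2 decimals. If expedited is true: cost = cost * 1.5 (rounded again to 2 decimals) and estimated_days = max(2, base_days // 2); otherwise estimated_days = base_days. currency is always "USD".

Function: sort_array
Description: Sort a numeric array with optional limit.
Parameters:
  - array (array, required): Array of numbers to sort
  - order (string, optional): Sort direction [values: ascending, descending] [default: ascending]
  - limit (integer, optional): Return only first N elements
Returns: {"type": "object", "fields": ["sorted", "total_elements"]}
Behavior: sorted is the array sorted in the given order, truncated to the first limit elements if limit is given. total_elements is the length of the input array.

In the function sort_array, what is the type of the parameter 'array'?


The sort_array spec declares:
  - array (array, required): Array of numbers to sort
Type:
array


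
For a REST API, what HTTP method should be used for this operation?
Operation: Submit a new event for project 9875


GET = read, POST = create, PUT = update/replace, DELETE = remove
This operation is a create.
POST


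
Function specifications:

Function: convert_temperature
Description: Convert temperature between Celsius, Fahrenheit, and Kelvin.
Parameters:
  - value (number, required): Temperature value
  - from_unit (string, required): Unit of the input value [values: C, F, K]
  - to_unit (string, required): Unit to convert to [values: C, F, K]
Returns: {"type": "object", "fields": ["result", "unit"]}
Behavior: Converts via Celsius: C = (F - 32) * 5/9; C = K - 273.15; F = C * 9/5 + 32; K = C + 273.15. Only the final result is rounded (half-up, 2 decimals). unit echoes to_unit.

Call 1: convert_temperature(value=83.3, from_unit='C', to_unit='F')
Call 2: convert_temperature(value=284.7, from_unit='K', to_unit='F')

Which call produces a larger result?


Call 1:
  Input already in C: 83.3
  To F: 83.3 * 9/5 + 32 = 181.94
  Round to 2 decimals: 181.94
  -> 181.94 F
Call 2:
  To C: 284.7 - 273.15 = 11.55
  To F: 11.55 * 9/5 + 32 = 52.79
  Round to 2 decimals: 52.79
  -> 52.79 F
Call 1 (181.94 F)


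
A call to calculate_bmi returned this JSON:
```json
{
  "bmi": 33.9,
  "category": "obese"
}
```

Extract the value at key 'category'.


obese


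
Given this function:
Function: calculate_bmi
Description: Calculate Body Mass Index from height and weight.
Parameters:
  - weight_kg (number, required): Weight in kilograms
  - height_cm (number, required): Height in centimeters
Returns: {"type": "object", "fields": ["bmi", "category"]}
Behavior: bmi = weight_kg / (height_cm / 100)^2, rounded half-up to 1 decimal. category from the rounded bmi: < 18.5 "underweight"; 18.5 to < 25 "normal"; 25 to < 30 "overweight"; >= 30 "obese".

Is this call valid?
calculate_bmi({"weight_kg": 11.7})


Checking required parameters...
Missing required parameter: height_cm
Invalid - missing required parameter 'height_cm'


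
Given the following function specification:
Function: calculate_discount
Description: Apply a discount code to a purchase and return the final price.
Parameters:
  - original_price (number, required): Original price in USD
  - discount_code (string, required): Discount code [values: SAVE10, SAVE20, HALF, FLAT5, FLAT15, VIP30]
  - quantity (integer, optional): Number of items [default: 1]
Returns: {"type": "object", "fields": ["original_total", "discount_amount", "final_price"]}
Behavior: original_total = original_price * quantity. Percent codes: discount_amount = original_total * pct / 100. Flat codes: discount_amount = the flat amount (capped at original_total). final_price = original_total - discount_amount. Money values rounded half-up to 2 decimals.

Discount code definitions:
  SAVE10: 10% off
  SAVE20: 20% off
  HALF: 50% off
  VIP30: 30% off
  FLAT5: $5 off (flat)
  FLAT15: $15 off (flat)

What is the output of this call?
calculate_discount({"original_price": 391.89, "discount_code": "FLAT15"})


Defaults applied: quantity=1
original_total = 391.89 * 1 = 391.89
FLAT15 = $15 flat: discount_amount = min(15.00, 391.89) = 15.00
final_price = 391.89 - 15.00 = 376.89
Output:
{"original_total": 391.89, "discount_amount": 15.0, "final_price": 376.89}


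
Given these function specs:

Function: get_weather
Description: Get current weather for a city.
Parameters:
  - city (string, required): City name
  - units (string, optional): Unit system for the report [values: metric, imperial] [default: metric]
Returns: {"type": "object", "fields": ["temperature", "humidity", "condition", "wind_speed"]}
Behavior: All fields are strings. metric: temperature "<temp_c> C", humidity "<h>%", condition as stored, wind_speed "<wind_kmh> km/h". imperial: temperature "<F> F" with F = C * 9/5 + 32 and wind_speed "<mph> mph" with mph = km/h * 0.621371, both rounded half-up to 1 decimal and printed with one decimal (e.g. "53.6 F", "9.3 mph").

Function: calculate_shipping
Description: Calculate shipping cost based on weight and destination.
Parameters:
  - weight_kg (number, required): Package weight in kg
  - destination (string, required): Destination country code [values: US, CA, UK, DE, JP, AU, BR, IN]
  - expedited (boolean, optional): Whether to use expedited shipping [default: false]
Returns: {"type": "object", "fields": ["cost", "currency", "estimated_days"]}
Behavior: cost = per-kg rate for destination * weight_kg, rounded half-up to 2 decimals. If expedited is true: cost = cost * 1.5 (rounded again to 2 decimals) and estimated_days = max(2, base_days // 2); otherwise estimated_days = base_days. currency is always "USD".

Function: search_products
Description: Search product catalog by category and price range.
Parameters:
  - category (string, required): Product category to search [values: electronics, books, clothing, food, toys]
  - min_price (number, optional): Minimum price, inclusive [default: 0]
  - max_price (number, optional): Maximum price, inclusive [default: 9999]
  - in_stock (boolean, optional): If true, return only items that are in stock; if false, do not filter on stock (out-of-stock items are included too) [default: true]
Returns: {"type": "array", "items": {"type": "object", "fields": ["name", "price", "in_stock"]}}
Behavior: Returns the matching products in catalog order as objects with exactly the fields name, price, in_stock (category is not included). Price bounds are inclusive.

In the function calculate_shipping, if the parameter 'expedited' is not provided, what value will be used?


The calculate_shipping spec declares:
  - expedited (boolean, optional): Whether to use expedited shipping [default: false]
Default:
false


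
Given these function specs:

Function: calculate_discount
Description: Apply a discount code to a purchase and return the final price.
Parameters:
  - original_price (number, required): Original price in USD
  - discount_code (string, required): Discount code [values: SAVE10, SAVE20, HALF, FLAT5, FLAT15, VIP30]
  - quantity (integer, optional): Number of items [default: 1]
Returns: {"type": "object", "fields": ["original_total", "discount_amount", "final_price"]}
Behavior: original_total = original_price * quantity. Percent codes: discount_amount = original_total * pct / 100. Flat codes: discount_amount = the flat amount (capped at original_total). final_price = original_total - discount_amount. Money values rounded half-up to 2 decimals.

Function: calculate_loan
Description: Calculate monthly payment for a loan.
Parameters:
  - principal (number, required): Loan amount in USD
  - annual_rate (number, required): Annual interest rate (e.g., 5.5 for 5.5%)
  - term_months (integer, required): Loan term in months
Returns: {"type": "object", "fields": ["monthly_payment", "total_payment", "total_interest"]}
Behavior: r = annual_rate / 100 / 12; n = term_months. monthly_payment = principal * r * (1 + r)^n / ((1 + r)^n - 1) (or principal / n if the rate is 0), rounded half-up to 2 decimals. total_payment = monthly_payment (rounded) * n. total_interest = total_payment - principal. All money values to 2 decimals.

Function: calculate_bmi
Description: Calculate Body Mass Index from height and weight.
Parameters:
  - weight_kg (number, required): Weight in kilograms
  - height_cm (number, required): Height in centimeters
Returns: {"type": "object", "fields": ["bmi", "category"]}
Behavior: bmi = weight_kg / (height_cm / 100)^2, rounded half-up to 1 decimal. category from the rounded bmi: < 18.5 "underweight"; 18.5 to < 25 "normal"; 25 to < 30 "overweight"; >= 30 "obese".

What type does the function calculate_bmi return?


The calculate_bmi spec declares Returns: {"type": "object", "fields": ["bmi", "category"]}
Type:
object


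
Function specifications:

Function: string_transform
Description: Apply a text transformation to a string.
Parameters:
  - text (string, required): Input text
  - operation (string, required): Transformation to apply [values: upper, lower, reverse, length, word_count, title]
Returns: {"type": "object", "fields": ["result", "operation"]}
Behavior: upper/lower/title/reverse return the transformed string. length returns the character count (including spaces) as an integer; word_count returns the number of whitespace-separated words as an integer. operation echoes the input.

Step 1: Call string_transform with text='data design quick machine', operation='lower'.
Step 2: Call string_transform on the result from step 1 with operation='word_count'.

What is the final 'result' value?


Step 1: string_transform(text='data design quick machine', operation='lower')
  -> result = 'data design quick machine'
Step 2: string_transform(text='data design quick machine', operation='word_count')
  words: data, design, quick, machine -> 4
  -> result = 4
4


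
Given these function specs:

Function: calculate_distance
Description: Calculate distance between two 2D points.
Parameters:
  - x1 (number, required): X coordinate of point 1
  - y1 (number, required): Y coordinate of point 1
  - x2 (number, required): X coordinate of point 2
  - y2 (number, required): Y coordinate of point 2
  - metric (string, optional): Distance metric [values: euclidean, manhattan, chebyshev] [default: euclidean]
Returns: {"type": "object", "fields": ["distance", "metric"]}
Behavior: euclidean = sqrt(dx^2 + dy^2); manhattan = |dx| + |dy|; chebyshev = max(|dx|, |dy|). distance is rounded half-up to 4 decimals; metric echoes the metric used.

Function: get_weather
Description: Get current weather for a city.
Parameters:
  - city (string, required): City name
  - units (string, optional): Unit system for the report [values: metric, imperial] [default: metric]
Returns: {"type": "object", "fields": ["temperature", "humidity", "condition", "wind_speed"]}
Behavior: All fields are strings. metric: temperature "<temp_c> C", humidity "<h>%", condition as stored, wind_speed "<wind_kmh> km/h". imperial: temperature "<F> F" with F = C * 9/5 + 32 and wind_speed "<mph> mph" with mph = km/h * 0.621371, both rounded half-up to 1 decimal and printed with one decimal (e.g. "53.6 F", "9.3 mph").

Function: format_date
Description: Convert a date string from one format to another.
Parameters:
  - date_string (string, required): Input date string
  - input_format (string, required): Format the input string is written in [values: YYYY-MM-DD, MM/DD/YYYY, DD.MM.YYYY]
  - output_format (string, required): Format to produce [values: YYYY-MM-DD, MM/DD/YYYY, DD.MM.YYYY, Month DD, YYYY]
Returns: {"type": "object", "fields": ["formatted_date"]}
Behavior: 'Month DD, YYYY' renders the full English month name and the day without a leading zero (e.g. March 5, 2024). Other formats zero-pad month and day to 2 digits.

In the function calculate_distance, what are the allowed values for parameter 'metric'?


The calculate_distance spec declares:
  - metric (string, optional): Distance metric [values: euclidean, manhattan, chebyshev] [default: euclidean]
Allowed values:
euclidean, manhattan, chebyshev


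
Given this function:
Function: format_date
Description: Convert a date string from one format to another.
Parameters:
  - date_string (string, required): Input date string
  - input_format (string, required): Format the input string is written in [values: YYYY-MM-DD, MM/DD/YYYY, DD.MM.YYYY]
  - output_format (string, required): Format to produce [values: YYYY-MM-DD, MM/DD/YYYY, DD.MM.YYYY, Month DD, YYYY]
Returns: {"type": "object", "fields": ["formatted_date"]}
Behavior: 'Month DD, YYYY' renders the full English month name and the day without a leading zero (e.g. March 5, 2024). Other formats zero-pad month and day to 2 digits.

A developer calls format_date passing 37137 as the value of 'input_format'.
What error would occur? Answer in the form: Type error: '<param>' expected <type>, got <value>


Spec: 'input_format' is declared as string; 37137 is an integer.
Type error: 'input_format' expected string, got 37137


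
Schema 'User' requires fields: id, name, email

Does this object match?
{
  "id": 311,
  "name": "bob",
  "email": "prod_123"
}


Checking required fields... All present.
Valid - all required fields present


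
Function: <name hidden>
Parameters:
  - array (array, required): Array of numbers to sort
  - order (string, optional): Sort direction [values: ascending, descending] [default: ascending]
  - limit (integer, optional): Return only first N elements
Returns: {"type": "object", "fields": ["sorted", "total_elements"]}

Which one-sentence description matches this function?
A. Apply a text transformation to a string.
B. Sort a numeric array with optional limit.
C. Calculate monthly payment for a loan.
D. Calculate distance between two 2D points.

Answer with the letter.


Parameters array, order, limit and return ["sorted", "total_elements"] fit: Sort a numeric array with optional limit.
B


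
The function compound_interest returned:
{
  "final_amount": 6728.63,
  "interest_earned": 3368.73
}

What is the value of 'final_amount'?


6728.63


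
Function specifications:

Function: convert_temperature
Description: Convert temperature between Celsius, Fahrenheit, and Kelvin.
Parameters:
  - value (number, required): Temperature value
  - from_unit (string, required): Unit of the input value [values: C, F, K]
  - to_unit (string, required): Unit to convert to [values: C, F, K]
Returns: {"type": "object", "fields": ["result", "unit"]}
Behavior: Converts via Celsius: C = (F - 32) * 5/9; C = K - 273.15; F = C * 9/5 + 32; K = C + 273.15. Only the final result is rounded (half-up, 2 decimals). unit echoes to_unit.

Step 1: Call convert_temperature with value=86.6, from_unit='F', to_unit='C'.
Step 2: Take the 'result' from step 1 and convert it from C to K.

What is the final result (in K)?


Step 1: convert_temperature(value=86.6, from_unit=F, to_unit=C)
  To C: (86.6 - 32) * 5/9 = 30.333333
  Target is C: 30.333333
  Round to 2 decimals: 30.33
  -> result = 30.33 C
Step 2: convert_temperature(value=30.33, from_unit=C, to_unit=K)
  Input already in C: 30.33
  To K: 30.33 + 273.15 = 303.48
  Round to 2 decimals: 303.48
  -> result = 303.48 K
303.48 K


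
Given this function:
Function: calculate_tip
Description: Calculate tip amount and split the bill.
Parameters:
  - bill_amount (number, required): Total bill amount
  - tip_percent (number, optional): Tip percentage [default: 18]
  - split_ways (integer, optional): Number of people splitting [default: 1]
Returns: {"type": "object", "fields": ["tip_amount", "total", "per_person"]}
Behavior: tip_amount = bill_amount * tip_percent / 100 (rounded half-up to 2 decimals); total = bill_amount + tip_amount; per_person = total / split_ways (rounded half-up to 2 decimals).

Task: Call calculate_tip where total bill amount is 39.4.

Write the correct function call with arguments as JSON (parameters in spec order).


Mapping each described value to its parameter name:
  'Total bill amount' -> bill_amount = 39.4
calculate_tip({"bill_amount": 39.4})


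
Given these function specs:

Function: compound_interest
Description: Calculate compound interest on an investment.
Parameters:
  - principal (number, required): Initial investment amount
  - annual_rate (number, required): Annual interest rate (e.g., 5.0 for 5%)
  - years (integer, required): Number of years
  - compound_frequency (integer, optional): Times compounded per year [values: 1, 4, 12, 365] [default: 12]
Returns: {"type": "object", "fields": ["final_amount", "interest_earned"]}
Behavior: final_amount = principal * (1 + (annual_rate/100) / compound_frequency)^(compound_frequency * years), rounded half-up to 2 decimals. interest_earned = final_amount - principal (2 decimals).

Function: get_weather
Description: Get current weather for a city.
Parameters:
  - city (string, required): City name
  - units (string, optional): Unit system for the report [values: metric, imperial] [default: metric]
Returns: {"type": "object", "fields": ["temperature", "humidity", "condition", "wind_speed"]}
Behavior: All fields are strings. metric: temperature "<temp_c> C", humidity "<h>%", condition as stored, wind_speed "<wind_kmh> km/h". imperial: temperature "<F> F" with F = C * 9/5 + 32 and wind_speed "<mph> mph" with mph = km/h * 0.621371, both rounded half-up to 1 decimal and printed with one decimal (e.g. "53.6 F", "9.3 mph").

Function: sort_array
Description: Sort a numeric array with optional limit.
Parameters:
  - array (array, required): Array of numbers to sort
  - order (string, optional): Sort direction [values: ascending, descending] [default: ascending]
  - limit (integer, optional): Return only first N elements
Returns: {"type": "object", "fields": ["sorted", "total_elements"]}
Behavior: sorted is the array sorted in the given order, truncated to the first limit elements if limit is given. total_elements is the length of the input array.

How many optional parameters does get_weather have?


Parameters of get_weather: city (required), units (optional)
Optional count:
1


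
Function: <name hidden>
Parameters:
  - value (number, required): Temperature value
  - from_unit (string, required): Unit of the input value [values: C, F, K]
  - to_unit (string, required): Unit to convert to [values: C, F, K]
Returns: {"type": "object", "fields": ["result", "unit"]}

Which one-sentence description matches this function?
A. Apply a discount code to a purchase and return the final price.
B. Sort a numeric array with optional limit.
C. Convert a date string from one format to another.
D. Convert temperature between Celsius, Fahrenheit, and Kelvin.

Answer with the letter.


Parameters value, from_unit, to_unit and return ["result", "unit"] fit: Convert temperature between Celsius, Fahrenheit, and Kelvin.
D


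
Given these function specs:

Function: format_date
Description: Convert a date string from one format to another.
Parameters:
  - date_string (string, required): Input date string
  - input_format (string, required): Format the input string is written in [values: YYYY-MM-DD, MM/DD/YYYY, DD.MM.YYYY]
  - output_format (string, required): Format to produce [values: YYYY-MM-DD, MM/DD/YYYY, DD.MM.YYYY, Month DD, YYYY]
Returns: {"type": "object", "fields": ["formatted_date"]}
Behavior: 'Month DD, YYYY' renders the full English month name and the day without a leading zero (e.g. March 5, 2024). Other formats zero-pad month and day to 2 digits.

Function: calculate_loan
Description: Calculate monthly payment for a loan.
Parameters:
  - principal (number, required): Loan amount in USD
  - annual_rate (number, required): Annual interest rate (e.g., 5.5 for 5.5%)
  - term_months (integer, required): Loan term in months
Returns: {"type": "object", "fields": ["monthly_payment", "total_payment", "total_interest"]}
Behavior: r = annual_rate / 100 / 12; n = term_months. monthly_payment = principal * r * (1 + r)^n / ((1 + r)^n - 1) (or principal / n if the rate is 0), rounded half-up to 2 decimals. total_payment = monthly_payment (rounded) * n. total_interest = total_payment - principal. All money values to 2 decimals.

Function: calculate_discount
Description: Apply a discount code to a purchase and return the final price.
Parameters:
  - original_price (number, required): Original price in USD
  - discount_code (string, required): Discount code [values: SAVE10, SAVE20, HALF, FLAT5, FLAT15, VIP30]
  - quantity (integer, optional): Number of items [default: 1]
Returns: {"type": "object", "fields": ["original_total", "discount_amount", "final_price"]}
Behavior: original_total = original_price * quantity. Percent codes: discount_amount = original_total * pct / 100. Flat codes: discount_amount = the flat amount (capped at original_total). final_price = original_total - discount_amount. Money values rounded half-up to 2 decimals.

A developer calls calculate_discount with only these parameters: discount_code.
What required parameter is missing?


Required parameters: original_price, discount_code
Provided: discount_code
Missing: original_price
original_price


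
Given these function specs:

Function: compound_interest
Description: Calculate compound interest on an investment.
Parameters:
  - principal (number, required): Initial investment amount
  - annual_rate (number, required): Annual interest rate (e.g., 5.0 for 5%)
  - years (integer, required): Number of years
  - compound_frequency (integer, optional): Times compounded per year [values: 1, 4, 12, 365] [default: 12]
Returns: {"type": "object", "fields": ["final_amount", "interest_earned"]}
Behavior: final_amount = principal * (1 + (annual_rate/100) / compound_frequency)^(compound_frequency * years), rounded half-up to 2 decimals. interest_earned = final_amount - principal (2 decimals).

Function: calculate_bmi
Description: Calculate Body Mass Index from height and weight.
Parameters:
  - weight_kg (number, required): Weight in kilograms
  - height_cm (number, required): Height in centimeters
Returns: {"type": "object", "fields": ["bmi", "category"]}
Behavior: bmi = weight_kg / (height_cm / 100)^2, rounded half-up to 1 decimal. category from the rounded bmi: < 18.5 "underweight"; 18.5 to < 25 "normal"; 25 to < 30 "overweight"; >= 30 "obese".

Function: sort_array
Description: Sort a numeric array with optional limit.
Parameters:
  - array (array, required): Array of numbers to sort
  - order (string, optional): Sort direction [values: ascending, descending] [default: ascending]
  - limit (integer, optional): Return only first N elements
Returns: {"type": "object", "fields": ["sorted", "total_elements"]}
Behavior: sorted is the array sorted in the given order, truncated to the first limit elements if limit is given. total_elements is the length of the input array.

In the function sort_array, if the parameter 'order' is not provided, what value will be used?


The sort_array spec declares:
  - order (string, optional): Sort direction [values: ascending, descending] [default: ascending]
Default:
ascending


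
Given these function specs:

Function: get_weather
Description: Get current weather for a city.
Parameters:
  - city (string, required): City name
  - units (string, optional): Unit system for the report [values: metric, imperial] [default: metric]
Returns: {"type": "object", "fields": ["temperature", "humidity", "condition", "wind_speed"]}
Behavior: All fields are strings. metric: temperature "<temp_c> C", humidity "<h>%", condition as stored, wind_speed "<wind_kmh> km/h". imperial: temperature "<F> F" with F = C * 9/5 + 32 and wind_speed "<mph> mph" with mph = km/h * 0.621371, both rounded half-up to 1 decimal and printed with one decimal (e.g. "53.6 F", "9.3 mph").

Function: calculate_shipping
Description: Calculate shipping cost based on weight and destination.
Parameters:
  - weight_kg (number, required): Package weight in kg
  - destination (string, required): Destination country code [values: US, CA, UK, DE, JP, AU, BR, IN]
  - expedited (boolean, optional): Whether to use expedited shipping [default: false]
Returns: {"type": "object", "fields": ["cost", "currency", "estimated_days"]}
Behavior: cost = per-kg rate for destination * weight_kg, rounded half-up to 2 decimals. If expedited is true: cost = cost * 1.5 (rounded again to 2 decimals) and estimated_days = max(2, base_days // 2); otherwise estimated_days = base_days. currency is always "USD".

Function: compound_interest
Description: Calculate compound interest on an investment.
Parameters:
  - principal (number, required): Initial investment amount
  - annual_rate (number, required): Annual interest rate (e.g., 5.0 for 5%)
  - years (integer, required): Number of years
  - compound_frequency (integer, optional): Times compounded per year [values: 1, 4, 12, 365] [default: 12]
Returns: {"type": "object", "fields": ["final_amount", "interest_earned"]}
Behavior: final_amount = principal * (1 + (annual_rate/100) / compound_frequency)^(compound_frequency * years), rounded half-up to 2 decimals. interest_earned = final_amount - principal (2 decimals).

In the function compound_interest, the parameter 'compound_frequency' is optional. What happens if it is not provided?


The compound_interest spec declares:
  - compound_frequency (integer, optional): Times compounded per year [values: 1, 4, 12, 365] [default: 12]
It defaults to 12


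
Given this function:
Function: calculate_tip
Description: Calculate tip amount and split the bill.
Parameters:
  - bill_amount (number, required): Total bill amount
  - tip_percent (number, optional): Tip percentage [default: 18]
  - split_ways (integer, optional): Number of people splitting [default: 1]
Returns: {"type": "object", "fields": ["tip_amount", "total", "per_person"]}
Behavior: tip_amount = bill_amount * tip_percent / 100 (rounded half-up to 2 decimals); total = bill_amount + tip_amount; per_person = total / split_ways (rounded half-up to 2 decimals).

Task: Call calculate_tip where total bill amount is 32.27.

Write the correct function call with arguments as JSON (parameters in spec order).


Mapping each described value to its parameter name:
  'Total bill amount' -> bill_amount = 32.27
calculate_tip({"bill_amount": 32.27})


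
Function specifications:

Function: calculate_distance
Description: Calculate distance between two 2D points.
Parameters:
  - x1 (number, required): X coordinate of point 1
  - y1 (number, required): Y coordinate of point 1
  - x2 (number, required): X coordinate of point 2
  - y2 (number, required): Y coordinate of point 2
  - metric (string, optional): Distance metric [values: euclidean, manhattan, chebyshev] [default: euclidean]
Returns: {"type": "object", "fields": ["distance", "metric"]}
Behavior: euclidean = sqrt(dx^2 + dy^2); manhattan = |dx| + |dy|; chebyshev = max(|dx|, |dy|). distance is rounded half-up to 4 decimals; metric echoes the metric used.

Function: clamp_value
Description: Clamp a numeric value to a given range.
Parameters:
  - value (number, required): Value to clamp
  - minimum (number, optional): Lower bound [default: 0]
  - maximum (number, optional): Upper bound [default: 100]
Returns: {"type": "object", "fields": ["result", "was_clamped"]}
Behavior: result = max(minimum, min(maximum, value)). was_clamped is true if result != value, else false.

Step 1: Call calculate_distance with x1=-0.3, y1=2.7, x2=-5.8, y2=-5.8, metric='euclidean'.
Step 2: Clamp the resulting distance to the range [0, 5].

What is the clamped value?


Step 1: calculate_distance (euclidean)
  |dx| = |-5.8 - -0.3| = 5.5; |dy| = |-5.8 - 2.7| = 8.5
  euclidean: sqrt(5.5^2 + 8.5^2) = sqrt(102.5) = 10.124228
  Round to 4 decimals: 10.1242
  -> distance = 10.1242
Step 2: clamp_value(value=10.1242, minimum=0, maximum=5)
  result = max(0, min(5, 10.1242)) = max(0, 5) = 5
  was_clamped = (5 != 10.1242) = true
  -> result = 5
5


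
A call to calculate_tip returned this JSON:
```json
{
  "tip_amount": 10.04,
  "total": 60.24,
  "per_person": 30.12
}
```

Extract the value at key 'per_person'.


30.12


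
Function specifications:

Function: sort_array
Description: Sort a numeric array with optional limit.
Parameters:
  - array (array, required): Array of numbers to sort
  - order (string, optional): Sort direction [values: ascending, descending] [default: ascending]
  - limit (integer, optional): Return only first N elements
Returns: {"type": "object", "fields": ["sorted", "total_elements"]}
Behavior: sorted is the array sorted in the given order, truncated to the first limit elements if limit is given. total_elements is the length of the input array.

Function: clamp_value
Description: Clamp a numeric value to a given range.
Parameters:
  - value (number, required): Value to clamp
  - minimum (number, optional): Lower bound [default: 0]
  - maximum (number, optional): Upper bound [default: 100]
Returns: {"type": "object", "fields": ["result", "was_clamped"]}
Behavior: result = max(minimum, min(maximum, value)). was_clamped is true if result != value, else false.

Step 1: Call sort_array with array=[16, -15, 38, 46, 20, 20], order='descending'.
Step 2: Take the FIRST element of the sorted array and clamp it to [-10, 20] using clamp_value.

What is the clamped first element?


Step 1: sort_array(order=descending)
  sorted: [46, 38, 20, 20, 16, -15]
  -> first element = 46
Step 2: clamp_value(value=46, minimum=-10, maximum=20)
  result = max(-10, min(20, 46)) = max(-10, 20) = 20
  was_clamped = (20 != 46) = true
  -> result = 20
20


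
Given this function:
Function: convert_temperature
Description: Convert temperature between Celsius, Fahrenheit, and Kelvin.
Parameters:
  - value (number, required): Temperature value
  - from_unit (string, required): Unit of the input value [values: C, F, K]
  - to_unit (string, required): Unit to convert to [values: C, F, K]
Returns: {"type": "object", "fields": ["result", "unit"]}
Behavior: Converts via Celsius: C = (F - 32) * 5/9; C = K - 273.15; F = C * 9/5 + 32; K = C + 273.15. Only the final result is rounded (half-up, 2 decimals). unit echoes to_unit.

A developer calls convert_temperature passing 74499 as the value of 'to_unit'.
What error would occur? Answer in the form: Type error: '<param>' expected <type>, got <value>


Spec: 'to_unit' is declared as string; 74499 is an integer.
Type error: 'to_unit' expected string, got 74499


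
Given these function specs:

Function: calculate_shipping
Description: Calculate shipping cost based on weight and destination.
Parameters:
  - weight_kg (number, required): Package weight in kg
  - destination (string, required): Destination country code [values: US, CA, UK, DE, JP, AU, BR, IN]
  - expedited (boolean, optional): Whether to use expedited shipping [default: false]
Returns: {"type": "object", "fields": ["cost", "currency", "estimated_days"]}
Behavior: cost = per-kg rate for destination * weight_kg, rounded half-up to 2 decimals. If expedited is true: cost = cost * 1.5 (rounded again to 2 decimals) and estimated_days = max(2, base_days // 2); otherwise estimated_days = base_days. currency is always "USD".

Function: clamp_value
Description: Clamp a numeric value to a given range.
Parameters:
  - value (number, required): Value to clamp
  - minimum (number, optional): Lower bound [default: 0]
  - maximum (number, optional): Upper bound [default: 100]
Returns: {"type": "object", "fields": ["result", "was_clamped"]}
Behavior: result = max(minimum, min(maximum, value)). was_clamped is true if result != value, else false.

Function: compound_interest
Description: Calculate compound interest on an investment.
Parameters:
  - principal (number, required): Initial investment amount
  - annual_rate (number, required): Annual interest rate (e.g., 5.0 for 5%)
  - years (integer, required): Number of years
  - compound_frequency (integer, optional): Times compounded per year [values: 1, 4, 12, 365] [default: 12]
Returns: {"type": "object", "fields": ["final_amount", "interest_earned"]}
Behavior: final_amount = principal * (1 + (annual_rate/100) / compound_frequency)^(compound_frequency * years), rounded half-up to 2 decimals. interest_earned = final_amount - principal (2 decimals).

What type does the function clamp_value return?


The clamp_value spec declares Returns: {"type": "object", "fields": ["result", "was_clamped"]}
Type:
object
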